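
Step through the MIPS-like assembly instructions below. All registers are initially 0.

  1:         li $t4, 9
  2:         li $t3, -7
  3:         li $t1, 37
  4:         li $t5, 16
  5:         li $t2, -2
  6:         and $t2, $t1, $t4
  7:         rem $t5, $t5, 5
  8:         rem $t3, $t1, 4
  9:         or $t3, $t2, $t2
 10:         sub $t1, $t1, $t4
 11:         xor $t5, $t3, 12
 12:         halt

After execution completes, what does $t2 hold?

$t4=9
$t3=-7
$t1=37
$t5=16
$t2=-2
$t2=37&9=1
$t5=16%5=1
$t3=37%4=1
$t3=1|1=1
$t1=37-9=28
$t5=1^12=13
halt.

1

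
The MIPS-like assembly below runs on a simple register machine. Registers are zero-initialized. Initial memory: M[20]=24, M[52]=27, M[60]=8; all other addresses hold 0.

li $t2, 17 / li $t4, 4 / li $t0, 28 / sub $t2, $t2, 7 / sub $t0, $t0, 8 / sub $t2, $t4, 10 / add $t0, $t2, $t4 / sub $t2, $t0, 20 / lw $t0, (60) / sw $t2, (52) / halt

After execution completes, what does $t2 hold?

after li $t2, 17: $t2=17
after li $t4, 4: $t4=4
after li $t0, 28: $t0=28
after sub $t2, $t2, 7: $t2=17-7=10
after sub $t0, $t0, 8: $t0=28-8=20
after sub $t2, $t4, 10: $t2=4-10=-6
after add $t0, $t2, $t4: $t0=(-6)+4=-2
after sub $t2, $t0, 20: $t2=(-2)-20=-22
after lw $t0, (60): $t0=M[60]=8
sw $t2, (52) → M[52]=-22
halt.

-22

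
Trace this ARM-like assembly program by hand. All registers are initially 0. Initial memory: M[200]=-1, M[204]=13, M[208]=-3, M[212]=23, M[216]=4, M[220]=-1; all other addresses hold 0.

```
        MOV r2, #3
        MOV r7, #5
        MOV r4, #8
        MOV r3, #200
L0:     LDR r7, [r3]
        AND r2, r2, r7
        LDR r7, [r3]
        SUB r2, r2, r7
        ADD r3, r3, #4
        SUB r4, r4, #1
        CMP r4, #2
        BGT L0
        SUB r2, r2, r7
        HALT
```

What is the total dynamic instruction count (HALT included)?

MOV r2, #3 → r2=3
MOV r7, #5 → r7=5
MOV r4, #8 → r4=8
MOV r3, #200 → r3=200
LDR r7, [r3] → r7=M[200]=-1
AND r2, r2, r7 → r2=3&(-1)=3
LDR r7, [r3] → r7=M[200]=-1
SUB r2, r2, r7 → r2=3-(-1)=4
ADD r3, r3, #4 → r3=200+4=204
SUB r4, r4, #1 → r4=8-1=7
CMP r4, #2  (cmp 7,2)
BGT L0: taken
LDR r7, [r3] → r7=M[204]=13
AND r2, r2, r7 → r2=4&13=4
LDR r7, [r3] → r7=M[204]=13
SUB r2, r2, r7 → r2=4-13=-9
ADD r3, r3, #4 → r3=204+4=208
SUB r4, r4, #1 → r4=7-1=6
CMP r4, #2  (cmp 6,2)
BGT L0: taken
LDR r7, [r3] → r7=M[208]=-3
AND r2, r2, r7 → r2=(-9)&(-3)=-11
LDR r7, [r3] → r7=M[208]=-3
SUB r2, r2, r7 → r2=(-11)-(-3)=-8
ADD r3, r3, #4 → r3=208+4=212
SUB r4, r4, #1 → r4=6-1=5
CMP r4, #2  (cmp 5,2)
BGT L0: taken
LDR r7, [r3] → r7=M[212]=23
AND r2, r2, r7 → r2=(-8)&23=16
LDR r7, [r3] → r7=M[212]=23
SUB r2, r2, r7 → r2=16-23=-7
ADD r3, r3, #4 → r3=212+4=216
SUB r4, r4, #1 → r4=5-1=4
CMP r4, #2  (cmp 4,2)
BGT L0: taken
LDR r7, [r3] → r7=M[216]=4
AND r2, r2, r7 → r2=(-7)&4=0
LDR r7, [r3] → r7=M[216]=4
SUB r2, r2, r7 → r2=0-4=-4
ADD r3, r3, #4 → r3=216+4=220
SUB r4, r4, #1 → r4=4-1=3
CMP r4, #2  (cmp 3,2)
BGT L0: taken
LDR r7, [r3] → r7=M[220]=-1
AND r2, r2, r7 → r2=(-4)&(-1)=-4
LDR r7, [r3] → r7=M[220]=-1
SUB r2, r2, r7 → r2=(-4)-(-1)=-3
ADD r3, r3, #4 → r3=220+4=224
SUB r4, r4, #1 → r4=3-1=2
CMP r4, #2  (cmp 2,2)
BGT L0: not taken
SUB r2, r2, r7 → r2=(-3)-(-1)=-2
halt.
Total executed instructions: 54.

54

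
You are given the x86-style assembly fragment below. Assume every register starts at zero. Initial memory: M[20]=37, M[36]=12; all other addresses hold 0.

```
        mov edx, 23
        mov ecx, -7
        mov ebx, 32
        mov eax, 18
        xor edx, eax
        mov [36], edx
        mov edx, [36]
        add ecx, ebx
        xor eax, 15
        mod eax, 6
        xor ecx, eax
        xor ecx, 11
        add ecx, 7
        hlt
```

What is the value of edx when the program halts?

after mov edx, 23: edx=23
after mov ecx, -7: ecx=-7
after mov ebx, 32: ebx=32
after mov eax, 18: eax=18
after xor edx, eax: edx=23^18=5
mov [36], edx → M[36]=5
after mov edx, [36]: edx=M[36]=5
after add ecx, ebx: ecx=(-7)+32=25
after xor eax, 15: eax=18^15=29
after mod eax, 6: eax=29%6=5
after xor ecx, eax: ecx=25^5=28
after xor ecx, 11: ecx=28^11=23
after add ecx, 7: ecx=23+7=30
halt.

5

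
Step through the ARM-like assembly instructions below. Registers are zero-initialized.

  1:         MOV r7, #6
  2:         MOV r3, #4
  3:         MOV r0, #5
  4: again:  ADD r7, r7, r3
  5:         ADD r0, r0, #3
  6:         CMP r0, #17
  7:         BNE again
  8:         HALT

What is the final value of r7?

22

r7=6
r3=4
r0=5
r7=6+4=10
r0=5+3=8
CMP r0, #17  (cmp 8,17)
BNE again: taken
r7=10+4=14
r0=8+3=11
CMP r0, #17  (cmp 11,17)
BNE again: taken
r7=14+4=18
r0=11+3=14
CMP r0, #17  (cmp 14,17)
BNE again: taken
r7=18+4=22
r0=14+3=17
CMP r0, #17  (cmp 17,17)
BNE again: not taken
halt.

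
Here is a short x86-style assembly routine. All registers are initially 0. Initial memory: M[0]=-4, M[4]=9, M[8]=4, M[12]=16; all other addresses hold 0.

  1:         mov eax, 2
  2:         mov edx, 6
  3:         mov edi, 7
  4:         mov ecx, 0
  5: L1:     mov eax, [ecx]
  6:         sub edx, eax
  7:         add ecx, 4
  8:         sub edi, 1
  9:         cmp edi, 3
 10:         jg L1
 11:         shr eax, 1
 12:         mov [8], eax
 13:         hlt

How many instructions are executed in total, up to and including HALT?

31

after mov eax, 2: eax=2
after mov edx, 6: edx=6
after mov edi, 7: edi=7
after mov ecx, 0: ecx=0
after mov eax, [ecx]: eax=M[0]=-4
after sub edx, eax: edx=6-(-4)=10
after add ecx, 4: ecx=0+4=4
after sub edi, 1: edi=7-1=6
cmp edi, 3  (cmp 6,3)
jg L1: taken
after mov eax, [ecx]: eax=M[4]=9
after sub edx, eax: edx=10-9=1
after add ecx, 4: ecx=4+4=8
after sub edi, 1: edi=6-1=5
cmp edi, 3  (cmp 5,3)
jg L1: taken
after mov eax, [ecx]: eax=M[8]=4
after sub edx, eax: edx=1-4=-3
after add ecx, 4: ecx=8+4=12
after sub edi, 1: edi=5-1=4
cmp edi, 3  (cmp 4,3)
jg L1: taken
after mov eax, [ecx]: eax=M[12]=16
after sub edx, eax: edx=(-3)-16=-19
after add ecx, 4: ecx=12+4=16
after sub edi, 1: edi=4-1=3
cmp edi, 3  (cmp 3,3)
jg L1: not taken
after shr eax, 1: eax=16>>1=8
mov [8], eax → M[8]=8
halt.
Total executed instructions: 31.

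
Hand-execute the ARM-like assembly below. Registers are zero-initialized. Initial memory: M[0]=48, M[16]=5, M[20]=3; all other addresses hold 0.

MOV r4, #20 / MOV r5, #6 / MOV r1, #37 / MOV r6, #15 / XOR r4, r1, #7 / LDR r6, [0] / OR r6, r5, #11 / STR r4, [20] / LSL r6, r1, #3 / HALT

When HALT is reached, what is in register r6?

MOV r4, #20 → r4=20
MOV r5, #6 → r5=6
MOV r1, #37 → r1=37
MOV r6, #15 → r6=15
XOR r4, r1, #7 → r4=37^7=34
LDR r6, [0] → r6=M[0]=48
OR r6, r5, #11 → r6=6|11=15
STR r4, [20] → M[20]=34
LSL r6, r1, #3 → r6=37<<3=296
halt.

296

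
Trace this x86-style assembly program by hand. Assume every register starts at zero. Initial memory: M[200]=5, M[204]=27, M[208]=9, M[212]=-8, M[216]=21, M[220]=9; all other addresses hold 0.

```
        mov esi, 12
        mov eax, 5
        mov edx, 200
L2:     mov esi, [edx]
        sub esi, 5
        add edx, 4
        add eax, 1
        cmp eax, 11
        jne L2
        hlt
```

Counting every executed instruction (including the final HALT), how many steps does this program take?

40

after mov esi, 12: esi=12
after mov eax, 5: eax=5
after mov edx, 200: edx=200
after mov esi, [edx]: esi=M[200]=5
after sub esi, 5: esi=5-5=0
after add edx, 4: edx=200+4=204
after add eax, 1: eax=5+1=6
cmp eax, 11  (cmp 6,11)
jne L2: taken
after mov esi, [edx]: esi=M[204]=27
after sub esi, 5: esi=27-5=22
after add edx, 4: edx=204+4=208
after add eax, 1: eax=6+1=7
cmp eax, 11  (cmp 7,11)
jne L2: taken
after mov esi, [edx]: esi=M[208]=9
after sub esi, 5: esi=9-5=4
after add edx, 4: edx=208+4=212
after add eax, 1: eax=7+1=8
cmp eax, 11  (cmp 8,11)
jne L2: taken
after mov esi, [edx]: esi=M[212]=-8
after sub esi, 5: esi=(-8)-5=-13
after add edx, 4: edx=212+4=216
after add eax, 1: eax=8+1=9
cmp eax, 11  (cmp 9,11)
jne L2: taken
after mov esi, [edx]: esi=M[216]=21
after sub esi, 5: esi=21-5=16
after add edx, 4: edx=216+4=220
after add eax, 1: eax=9+1=10
cmp eax, 11  (cmp 10,11)
jne L2: taken
after mov esi, [edx]: esi=M[220]=9
after sub esi, 5: esi=9-5=4
after add edx, 4: edx=220+4=224
after add eax, 1: eax=10+1=11
cmp eax, 11  (cmp 11,11)
jne L2: not taken
halt.
Total executed instructions: 40.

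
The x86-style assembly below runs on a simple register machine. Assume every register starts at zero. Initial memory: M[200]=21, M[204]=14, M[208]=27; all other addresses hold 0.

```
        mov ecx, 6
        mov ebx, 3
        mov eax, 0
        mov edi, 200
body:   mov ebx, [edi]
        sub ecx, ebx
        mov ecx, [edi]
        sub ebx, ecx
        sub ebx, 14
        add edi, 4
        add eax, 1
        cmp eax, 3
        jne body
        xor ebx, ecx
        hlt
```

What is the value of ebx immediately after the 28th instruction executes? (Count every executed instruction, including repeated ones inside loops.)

after mov ecx, 6: ecx=6
after mov ebx, 3: ebx=3
after mov eax, 0: eax=0
after mov edi, 200: edi=200
after mov ebx, [edi]: ebx=M[200]=21
after sub ecx, ebx: ecx=6-21=-15
after mov ecx, [edi]: ecx=M[200]=21
after sub ebx, ecx: ebx=21-21=0
after sub ebx, 14: ebx=0-14=-14
after add edi, 4: edi=200+4=204
after add eax, 1: eax=0+1=1
cmp eax, 3  (cmp 1,3)
jne body: taken
after mov ebx, [edi]: ebx=M[204]=14
after sub ecx, ebx: ecx=21-14=7
after mov ecx, [edi]: ecx=M[204]=14
after sub ebx, ecx: ebx=14-14=0
after sub ebx, 14: ebx=0-14=-14
after add edi, 4: edi=204+4=208
after add eax, 1: eax=1+1=2
cmp eax, 3  (cmp 2,3)
jne body: taken
after mov ebx, [edi]: ebx=M[208]=27
after sub ecx, ebx: ecx=14-27=-13
after mov ecx, [edi]: ecx=M[208]=27
after sub ebx, ecx: ebx=27-27=0
after sub ebx, 14: ebx=0-14=-14
after add edi, 4: edi=208+4=212
After step 28: ebx = -14.

-14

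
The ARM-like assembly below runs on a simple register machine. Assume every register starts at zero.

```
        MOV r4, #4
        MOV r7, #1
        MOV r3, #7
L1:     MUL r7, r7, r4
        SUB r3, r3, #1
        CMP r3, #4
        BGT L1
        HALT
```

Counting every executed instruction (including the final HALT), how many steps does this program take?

r4=4
r7=1
r3=7
r7=1*4=4
r3=7-1=6
CMP r3, #4  (cmp 6,4)
BGT L1: taken
r7=4*4=16
r3=6-1=5
CMP r3, #4  (cmp 5,4)
BGT L1: taken
r7=16*4=64
r3=5-1=4
CMP r3, #4  (cmp 4,4)
BGT L1: not taken
halt.
Total executed instructions: 16.

16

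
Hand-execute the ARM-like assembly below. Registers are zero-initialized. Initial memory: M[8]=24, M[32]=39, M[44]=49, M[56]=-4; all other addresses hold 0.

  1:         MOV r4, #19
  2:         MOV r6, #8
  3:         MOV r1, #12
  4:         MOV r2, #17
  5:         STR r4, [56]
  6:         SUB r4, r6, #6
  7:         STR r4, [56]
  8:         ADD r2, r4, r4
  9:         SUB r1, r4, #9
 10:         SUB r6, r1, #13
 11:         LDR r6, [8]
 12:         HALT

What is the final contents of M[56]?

after MOV r4, #19: r4=19
after MOV r6, #8: r6=8
after MOV r1, #12: r1=12
after MOV r2, #17: r2=17
STR r4, [56] → M[56]=19
after SUB r4, r6, #6: r4=8-6=2
STR r4, [56] → M[56]=2
after ADD r2, r4, r4: r2=2+2=4
after SUB r1, r4, #9: r1=2-9=-7
after SUB r6, r1, #13: r6=(-7)-13=-20
after LDR r6, [8]: r6=M[8]=24
halt.

2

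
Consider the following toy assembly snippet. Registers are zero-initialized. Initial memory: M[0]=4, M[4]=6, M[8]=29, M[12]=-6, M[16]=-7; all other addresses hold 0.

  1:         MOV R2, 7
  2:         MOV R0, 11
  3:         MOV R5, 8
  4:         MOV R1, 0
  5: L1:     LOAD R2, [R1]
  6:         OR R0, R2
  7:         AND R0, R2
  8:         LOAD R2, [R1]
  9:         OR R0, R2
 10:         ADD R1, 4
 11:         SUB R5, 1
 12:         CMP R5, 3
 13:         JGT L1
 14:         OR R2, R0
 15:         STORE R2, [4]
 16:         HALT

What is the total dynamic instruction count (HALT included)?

R2=7
R0=11
R5=8
R1=0
R2=M[0]=4
R0=11|4=15
R0=15&4=4
R2=M[0]=4
R0=4|4=4
R1=0+4=4
R5=8-1=7
CMP R5, 3  (cmp 7,3)
JGT L1: taken
R2=M[4]=6
R0=4|6=6
R0=6&6=6
R2=M[4]=6
R0=6|6=6
R1=4+4=8
R5=7-1=6
CMP R5, 3  (cmp 6,3)
JGT L1: taken
R2=M[8]=29
R0=6|29=31
R0=31&29=29
R2=M[8]=29
R0=29|29=29
R1=8+4=12
R5=6-1=5
CMP R5, 3  (cmp 5,3)
JGT L1: taken
R2=M[12]=-6
R0=29|(-6)=-1
R0=(-1)&(-6)=-6
R2=M[12]=-6
R0=(-6)|(-6)=-6
R1=12+4=16
R5=5-1=4
CMP R5, 3  (cmp 4,3)
JGT L1: taken
R2=M[16]=-7
R0=(-6)|(-7)=-5
R0=(-5)&(-7)=-7
R2=M[16]=-7
R0=(-7)|(-7)=-7
R1=16+4=20
R5=4-1=3
CMP R5, 3  (cmp 3,3)
JGT L1: not taken
R2=(-7)|(-7)=-7
STORE R2, [4] → M[4]=-7
halt.
Total executed instructions: 52.

52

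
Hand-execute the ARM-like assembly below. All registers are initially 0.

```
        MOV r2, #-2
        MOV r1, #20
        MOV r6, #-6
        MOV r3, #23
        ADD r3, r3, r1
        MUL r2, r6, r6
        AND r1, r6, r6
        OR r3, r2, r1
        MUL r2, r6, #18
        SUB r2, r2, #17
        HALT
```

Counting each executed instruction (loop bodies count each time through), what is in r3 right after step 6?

r2=-2
r1=20
r6=-6
r3=23
r3=23+20=43
r2=(-6)*(-6)=36
After step 6: r3 = 43.

43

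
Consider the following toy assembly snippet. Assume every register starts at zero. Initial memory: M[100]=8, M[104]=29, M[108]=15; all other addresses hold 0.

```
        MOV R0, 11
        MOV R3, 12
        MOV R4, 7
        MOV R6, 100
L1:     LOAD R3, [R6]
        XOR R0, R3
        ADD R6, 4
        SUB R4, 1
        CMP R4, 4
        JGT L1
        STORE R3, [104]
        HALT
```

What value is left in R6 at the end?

MOV R0, 11 → R0=11
MOV R3, 12 → R3=12
MOV R4, 7 → R4=7
MOV R6, 100 → R6=100
LOAD R3, [R6] → R3=M[100]=8
XOR R0, R3 → R0=11^8=3
ADD R6, 4 → R6=100+4=104
SUB R4, 1 → R4=7-1=6
CMP R4, 4  (cmp 6,4)
JGT L1: taken
LOAD R3, [R6] → R3=M[104]=29
XOR R0, R3 → R0=3^29=30
ADD R6, 4 → R6=104+4=108
SUB R4, 1 → R4=6-1=5
CMP R4, 4  (cmp 5,4)
JGT L1: taken
LOAD R3, [R6] → R3=M[108]=15
XOR R0, R3 → R0=30^15=17
ADD R6, 4 → R6=108+4=112
SUB R4, 1 → R4=5-1=4
CMP R4, 4  (cmp 4,4)
JGT L1: not taken
STORE R3, [104] → M[104]=15
halt.

112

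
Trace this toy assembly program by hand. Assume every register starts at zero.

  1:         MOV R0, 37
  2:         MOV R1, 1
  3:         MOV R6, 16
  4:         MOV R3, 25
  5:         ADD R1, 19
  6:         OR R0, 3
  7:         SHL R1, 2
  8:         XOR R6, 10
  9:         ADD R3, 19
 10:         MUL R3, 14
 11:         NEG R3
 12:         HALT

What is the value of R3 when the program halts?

after MOV R0, 37: R0=37
after MOV R1, 1: R1=1
after MOV R6, 16: R6=16
after MOV R3, 25: R3=25
after ADD R1, 19: R1=1+19=20
after OR R0, 3: R0=37|3=39
after SHL R1, 2: R1=20<<2=80
after XOR R6, 10: R6=16^10=26
after ADD R3, 19: R3=25+19=44
after MUL R3, 14: R3=44*14=616
after NEG R3: R3=-(616)=-616
halt.

-616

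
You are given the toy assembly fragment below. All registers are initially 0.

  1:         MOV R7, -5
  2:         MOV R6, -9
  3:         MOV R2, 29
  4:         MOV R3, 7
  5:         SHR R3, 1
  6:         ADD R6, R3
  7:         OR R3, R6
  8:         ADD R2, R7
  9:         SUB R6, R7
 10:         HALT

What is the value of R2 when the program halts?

MOV R7, -5 → R7=-5
MOV R6, -9 → R6=-9
MOV R2, 29 → R2=29
MOV R3, 7 → R3=7
SHR R3, 1 → R3=7>>1=3
ADD R6, R3 → R6=(-9)+3=-6
OR R3, R6 → R3=3|(-6)=-5
ADD R2, R7 → R2=29+(-5)=24
SUB R6, R7 → R6=(-6)-(-5)=-1
halt.

24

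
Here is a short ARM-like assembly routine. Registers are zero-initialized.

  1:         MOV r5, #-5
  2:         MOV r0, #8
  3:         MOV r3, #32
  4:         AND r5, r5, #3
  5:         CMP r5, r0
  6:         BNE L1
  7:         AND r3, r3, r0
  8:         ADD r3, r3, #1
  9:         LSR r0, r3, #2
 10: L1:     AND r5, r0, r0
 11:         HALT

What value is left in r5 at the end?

MOV r5, #-5 → r5=-5
MOV r0, #8 → r0=8
MOV r3, #32 → r3=32
AND r5, r5, #3 → r5=(-5)&3=3
CMP r5, r0  (cmp 3,8)
BNE L1: taken
AND r5, r0, r0 → r5=8&8=8
halt.

8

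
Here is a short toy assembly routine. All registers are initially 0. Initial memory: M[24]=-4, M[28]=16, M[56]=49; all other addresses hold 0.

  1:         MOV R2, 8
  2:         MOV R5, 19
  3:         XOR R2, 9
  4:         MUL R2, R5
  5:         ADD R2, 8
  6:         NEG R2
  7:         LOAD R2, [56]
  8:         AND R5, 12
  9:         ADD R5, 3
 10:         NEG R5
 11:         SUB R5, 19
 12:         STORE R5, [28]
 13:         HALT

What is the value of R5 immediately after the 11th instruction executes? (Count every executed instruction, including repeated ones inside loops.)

MOV R2, 8 → R2=8
MOV R5, 19 → R5=19
XOR R2, 9 → R2=8^9=1
MUL R2, R5 → R2=1*19=19
ADD R2, 8 → R2=19+8=27
NEG R2 → R2=-(27)=-27
LOAD R2, [56] → R2=M[56]=49
AND R5, 12 → R5=19&12=0
ADD R5, 3 → R5=0+3=3
NEG R5 → R5=-(3)=-3
SUB R5, 19 → R5=(-3)-19=-22
After step 11: R5 = -22.

-22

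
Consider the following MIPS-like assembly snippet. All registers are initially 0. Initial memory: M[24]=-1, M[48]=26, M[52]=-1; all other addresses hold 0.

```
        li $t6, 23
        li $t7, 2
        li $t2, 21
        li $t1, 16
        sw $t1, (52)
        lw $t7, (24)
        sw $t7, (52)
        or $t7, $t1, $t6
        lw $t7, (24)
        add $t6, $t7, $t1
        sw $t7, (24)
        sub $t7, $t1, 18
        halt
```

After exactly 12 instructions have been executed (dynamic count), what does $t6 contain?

15

$t6=23
$t7=2
$t2=21
$t1=16
sw $t1, (52) → M[52]=16
$t7=M[24]=-1
sw $t7, (52) → M[52]=-1
$t7=16|23=23
$t7=M[24]=-1
$t6=(-1)+16=15
sw $t7, (24) → M[24]=-1
$t7=16-18=-2
After step 12: $t6 = 15.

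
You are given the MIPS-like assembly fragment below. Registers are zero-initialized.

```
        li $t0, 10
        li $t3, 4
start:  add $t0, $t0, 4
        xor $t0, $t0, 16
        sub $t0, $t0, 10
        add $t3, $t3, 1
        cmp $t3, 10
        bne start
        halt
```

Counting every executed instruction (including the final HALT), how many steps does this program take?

li $t0, 10 → $t0=10
li $t3, 4 → $t3=4
add $t0, $t0, 4 → $t0=10+4=14
xor $t0, $t0, 16 → $t0=14^16=30
sub $t0, $t0, 10 → $t0=30-10=20
add $t3, $t3, 1 → $t3=4+1=5
cmp $t3, 10  (cmp 5,10)
bne start: taken
add $t0, $t0, 4 → $t0=20+4=24
xor $t0, $t0, 16 → $t0=24^16=8
sub $t0, $t0, 10 → $t0=8-10=-2
add $t3, $t3, 1 → $t3=5+1=6
cmp $t3, 10  (cmp 6,10)
bne start: taken
add $t0, $t0, 4 → $t0=(-2)+4=2
xor $t0, $t0, 16 → $t0=2^16=18
sub $t0, $t0, 10 → $t0=18-10=8
add $t3, $t3, 1 → $t3=6+1=7
cmp $t3, 10  (cmp 7,10)
bne start: taken
add $t0, $t0, 4 → $t0=8+4=12
xor $t0, $t0, 16 → $t0=12^16=28
sub $t0, $t0, 10 → $t0=28-10=18
add $t3, $t3, 1 → $t3=7+1=8
cmp $t3, 10  (cmp 8,10)
bne start: taken
add $t0, $t0, 4 → $t0=18+4=22
xor $t0, $t0, 16 → $t0=22^16=6
sub $t0, $t0, 10 → $t0=6-10=-4
add $t3, $t3, 1 → $t3=8+1=9
cmp $t3, 10  (cmp 9,10)
bne start: taken
add $t0, $t0, 4 → $t0=(-4)+4=0
xor $t0, $t0, 16 → $t0=0^16=16
sub $t0, $t0, 10 → $t0=16-10=6
add $t3, $t3, 1 → $t3=9+1=10
cmp $t3, 10  (cmp 10,10)
bne start: not taken
halt.
Total executed instructions: 39.

39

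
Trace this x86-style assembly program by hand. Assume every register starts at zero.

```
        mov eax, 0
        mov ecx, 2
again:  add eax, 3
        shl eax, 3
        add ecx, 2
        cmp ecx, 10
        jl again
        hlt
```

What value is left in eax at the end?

14040

mov eax, 0 → eax=0
mov ecx, 2 → ecx=2
add eax, 3 → eax=0+3=3
shl eax, 3 → eax=3<<3=24
add ecx, 2 → ecx=2+2=4
cmp ecx, 10  (cmp 4,10)
jl again: taken
add eax, 3 → eax=24+3=27
shl eax, 3 → eax=27<<3=216
add ecx, 2 → ecx=4+2=6
cmp ecx, 10  (cmp 6,10)
jl again: taken
add eax, 3 → eax=216+3=219
shl eax, 3 → eax=219<<3=1752
add ecx, 2 → ecx=6+2=8
cmp ecx, 10  (cmp 8,10)
jl again: taken
add eax, 3 → eax=1752+3=1755
shl eax, 3 → eax=1755<<3=14040
add ecx, 2 → ecx=8+2=10
cmp ecx, 10  (cmp 10,10)
jl again: not taken
halt.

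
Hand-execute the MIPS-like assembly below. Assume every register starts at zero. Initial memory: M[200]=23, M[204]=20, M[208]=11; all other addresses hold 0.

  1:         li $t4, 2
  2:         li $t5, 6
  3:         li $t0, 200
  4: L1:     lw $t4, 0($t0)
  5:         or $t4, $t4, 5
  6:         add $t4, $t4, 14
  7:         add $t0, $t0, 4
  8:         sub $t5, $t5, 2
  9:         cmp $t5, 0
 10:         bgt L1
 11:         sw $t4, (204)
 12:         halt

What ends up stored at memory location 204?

after li $t4, 2: $t4=2
after li $t5, 6: $t5=6
after li $t0, 200: $t0=200
after lw $t4, 0($t0): $t4=M[200]=23
after or $t4, $t4, 5: $t4=23|5=23
after add $t4, $t4, 14: $t4=23+14=37
after add $t0, $t0, 4: $t0=200+4=204
after sub $t5, $t5, 2: $t5=6-2=4
cmp $t5, 0  (cmp 4,0)
bgt L1: taken
after lw $t4, 0($t0): $t4=M[204]=20
after or $t4, $t4, 5: $t4=20|5=21
after add $t4, $t4, 14: $t4=21+14=35
after add $t0, $t0, 4: $t0=204+4=208
after sub $t5, $t5, 2: $t5=4-2=2
cmp $t5, 0  (cmp 2,0)
bgt L1: taken
after lw $t4, 0($t0): $t4=M[208]=11
after or $t4, $t4, 5: $t4=11|5=15
after add $t4, $t4, 14: $t4=15+14=29
after add $t0, $t0, 4: $t0=208+4=212
after sub $t5, $t5, 2: $t5=2-2=0
cmp $t5, 0  (cmp 0,0)
bgt L1: not taken
sw $t4, (204) → M[204]=29
halt.

29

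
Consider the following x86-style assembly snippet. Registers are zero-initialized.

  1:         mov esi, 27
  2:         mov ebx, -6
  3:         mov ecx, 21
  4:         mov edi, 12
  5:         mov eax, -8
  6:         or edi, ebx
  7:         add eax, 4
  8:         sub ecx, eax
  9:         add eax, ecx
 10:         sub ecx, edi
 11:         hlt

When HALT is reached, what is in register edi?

esi=27
ebx=-6
ecx=21
edi=12
eax=-8
edi=12|(-6)=-2
eax=(-8)+4=-4
ecx=21-(-4)=25
eax=(-4)+25=21
ecx=25-(-2)=27
halt.

-2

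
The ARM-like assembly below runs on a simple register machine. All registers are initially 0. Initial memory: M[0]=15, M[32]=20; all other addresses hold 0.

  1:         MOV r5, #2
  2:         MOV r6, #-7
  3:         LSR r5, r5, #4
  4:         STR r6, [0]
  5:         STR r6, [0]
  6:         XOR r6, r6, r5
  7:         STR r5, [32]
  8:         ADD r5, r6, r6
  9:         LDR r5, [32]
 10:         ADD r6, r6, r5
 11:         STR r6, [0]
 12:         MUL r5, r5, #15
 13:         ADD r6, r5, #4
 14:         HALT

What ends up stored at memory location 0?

-7

r5=2
r6=-7
r5=2>>4=0
STR r6, [0] → M[0]=-7
STR r6, [0] → M[0]=-7
r6=(-7)^0=-7
STR r5, [32] → M[32]=0
r5=(-7)+(-7)=-14
r5=M[32]=0
r6=(-7)+0=-7
STR r6, [0] → M[0]=-7
r5=0*15=0
r6=0+4=4
halt.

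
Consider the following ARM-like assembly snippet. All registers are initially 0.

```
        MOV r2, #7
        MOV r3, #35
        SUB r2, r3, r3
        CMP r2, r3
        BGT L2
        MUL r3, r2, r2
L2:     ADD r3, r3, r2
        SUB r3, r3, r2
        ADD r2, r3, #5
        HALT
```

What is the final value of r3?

after MOV r2, #7: r2=7
after MOV r3, #35: r3=35
after SUB r2, r3, r3: r2=35-35=0
CMP r2, r3  (cmp 0,35)
BGT L2: not taken
after MUL r3, r2, r2: r3=0*0=0
after ADD r3, r3, r2: r3=0+0=0
after SUB r3, r3, r2: r3=0-0=0
after ADD r2, r3, #5: r2=0+5=5
halt.

0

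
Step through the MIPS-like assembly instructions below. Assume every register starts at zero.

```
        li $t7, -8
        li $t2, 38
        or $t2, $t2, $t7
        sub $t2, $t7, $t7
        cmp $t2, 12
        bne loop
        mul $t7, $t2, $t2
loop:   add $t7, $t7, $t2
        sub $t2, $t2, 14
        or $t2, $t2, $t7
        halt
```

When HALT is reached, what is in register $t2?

-6

li $t7, -8 → $t7=-8
li $t2, 38 → $t2=38
or $t2, $t2, $t7 → $t2=38|(-8)=-2
sub $t2, $t7, $t7 → $t2=(-8)-(-8)=0
cmp $t2, 12  (cmp 0,12)
bne loop: taken
add $t7, $t7, $t2 → $t7=(-8)+0=-8
sub $t2, $t2, 14 → $t2=0-14=-14
or $t2, $t2, $t7 → $t2=(-14)|(-8)=-6
halt.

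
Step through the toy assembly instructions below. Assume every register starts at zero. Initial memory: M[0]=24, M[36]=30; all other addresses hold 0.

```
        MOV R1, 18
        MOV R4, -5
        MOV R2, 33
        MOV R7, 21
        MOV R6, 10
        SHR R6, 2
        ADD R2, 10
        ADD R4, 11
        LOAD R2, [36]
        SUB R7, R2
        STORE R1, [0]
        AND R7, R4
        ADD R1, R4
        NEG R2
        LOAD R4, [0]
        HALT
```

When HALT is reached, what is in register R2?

-30

MOV R1, 18 → R1=18
MOV R4, -5 → R4=-5
MOV R2, 33 → R2=33
MOV R7, 21 → R7=21
MOV R6, 10 → R6=10
SHR R6, 2 → R6=10>>2=2
ADD R2, 10 → R2=33+10=43
ADD R4, 11 → R4=(-5)+11=6
LOAD R2, [36] → R2=M[36]=30
SUB R7, R2 → R7=21-30=-9
STORE R1, [0] → M[0]=18
AND R7, R4 → R7=(-9)&6=6
ADD R1, R4 → R1=18+6=24
NEG R2 → R2=-(30)=-30
LOAD R4, [0] → R4=M[0]=18
halt.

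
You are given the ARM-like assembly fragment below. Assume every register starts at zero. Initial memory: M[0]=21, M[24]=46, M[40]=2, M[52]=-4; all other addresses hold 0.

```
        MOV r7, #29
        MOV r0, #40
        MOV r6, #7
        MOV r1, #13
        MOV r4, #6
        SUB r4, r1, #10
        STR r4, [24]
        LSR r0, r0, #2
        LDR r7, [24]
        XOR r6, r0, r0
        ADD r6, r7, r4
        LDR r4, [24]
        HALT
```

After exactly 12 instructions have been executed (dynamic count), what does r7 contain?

3

r7=29
r0=40
r6=7
r1=13
r4=6
r4=13-10=3
STR r4, [24] → M[24]=3
r0=40>>2=10
r7=M[24]=3
r6=10^10=0
r6=3+3=6
r4=M[24]=3
After step 12: r7 = 3.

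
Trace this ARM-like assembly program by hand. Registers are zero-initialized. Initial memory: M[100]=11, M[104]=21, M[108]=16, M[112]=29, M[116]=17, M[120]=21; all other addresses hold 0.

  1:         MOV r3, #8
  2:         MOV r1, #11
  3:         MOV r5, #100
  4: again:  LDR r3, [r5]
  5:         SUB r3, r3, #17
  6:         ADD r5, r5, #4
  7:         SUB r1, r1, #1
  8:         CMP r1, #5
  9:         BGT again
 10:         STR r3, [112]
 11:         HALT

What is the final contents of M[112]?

r3=8
r1=11
r5=100
r3=M[100]=11
r3=11-17=-6
r5=100+4=104
r1=11-1=10
CMP r1, #5  (cmp 10,5)
BGT again: taken
r3=M[104]=21
r3=21-17=4
r5=104+4=108
r1=10-1=9
CMP r1, #5  (cmp 9,5)
BGT again: taken
r3=M[108]=16
r3=16-17=-1
r5=108+4=112
r1=9-1=8
CMP r1, #5  (cmp 8,5)
BGT again: taken
r3=M[112]=29
r3=29-17=12
r5=112+4=116
r1=8-1=7
CMP r1, #5  (cmp 7,5)
BGT again: taken
r3=M[116]=17
r3=17-17=0
r5=116+4=120
r1=7-1=6
CMP r1, #5  (cmp 6,5)
BGT again: taken
r3=M[120]=21
r3=21-17=4
r5=120+4=124
r1=6-1=5
CMP r1, #5  (cmp 5,5)
BGT again: not taken
STR r3, [112] → M[112]=4
halt.

4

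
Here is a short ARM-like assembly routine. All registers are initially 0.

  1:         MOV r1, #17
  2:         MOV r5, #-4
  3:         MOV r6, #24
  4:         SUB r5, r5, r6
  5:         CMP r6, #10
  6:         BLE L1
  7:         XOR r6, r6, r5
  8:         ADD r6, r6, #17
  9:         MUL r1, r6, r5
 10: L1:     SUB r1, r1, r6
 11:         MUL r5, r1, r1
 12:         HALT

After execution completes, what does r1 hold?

-377

MOV r1, #17 → r1=17
MOV r5, #-4 → r5=-4
MOV r6, #24 → r6=24
SUB r5, r5, r6 → r5=(-4)-24=-28
CMP r6, #10  (cmp 24,10)
BLE L1: not taken
XOR r6, r6, r5 → r6=24^(-28)=-4
ADD r6, r6, #17 → r6=(-4)+17=13
MUL r1, r6, r5 → r1=13*(-28)=-364
SUB r1, r1, r6 → r1=(-364)-13=-377
MUL r5, r1, r1 → r5=(-377)*(-377)=142129
halt.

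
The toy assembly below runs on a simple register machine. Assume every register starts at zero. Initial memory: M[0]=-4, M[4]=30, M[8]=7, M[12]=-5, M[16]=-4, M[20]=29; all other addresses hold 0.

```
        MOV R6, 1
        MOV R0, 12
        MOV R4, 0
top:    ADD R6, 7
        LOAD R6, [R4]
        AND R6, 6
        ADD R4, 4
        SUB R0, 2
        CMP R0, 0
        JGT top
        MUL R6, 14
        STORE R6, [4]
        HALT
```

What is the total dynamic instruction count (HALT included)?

48

R6=1
R0=12
R4=0
R6=1+7=8
R6=M[0]=-4
R6=(-4)&6=4
R4=0+4=4
R0=12-2=10
CMP R0, 0  (cmp 10,0)
JGT top: taken
R6=4+7=11
R6=M[4]=30
R6=30&6=6
R4=4+4=8
R0=10-2=8
CMP R0, 0  (cmp 8,0)
JGT top: taken
R6=6+7=13
R6=M[8]=7
R6=7&6=6
R4=8+4=12
R0=8-2=6
CMP R0, 0  (cmp 6,0)
JGT top: taken
R6=6+7=13
R6=M[12]=-5
R6=(-5)&6=2
R4=12+4=16
R0=6-2=4
CMP R0, 0  (cmp 4,0)
JGT top: taken
R6=2+7=9
R6=M[16]=-4
R6=(-4)&6=4
R4=16+4=20
R0=4-2=2
CMP R0, 0  (cmp 2,0)
JGT top: taken
R6=4+7=11
R6=M[20]=29
R6=29&6=4
R4=20+4=24
R0=2-2=0
CMP R0, 0  (cmp 0,0)
JGT top: not taken
R6=4*14=56
STORE R6, [4] → M[4]=56
halt.
Total executed instructions: 48.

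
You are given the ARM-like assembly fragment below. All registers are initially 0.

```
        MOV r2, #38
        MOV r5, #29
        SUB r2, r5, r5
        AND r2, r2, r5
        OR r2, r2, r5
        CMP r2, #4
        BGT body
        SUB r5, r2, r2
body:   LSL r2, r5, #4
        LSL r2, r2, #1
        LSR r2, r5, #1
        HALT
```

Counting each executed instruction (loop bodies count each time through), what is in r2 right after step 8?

MOV r2, #38 → r2=38
MOV r5, #29 → r5=29
SUB r2, r5, r5 → r2=29-29=0
AND r2, r2, r5 → r2=0&29=0
OR r2, r2, r5 → r2=0|29=29
CMP r2, #4  (cmp 29,4)
BGT body: taken
LSL r2, r5, #4 → r2=29<<4=464
After step 8: r2 = 464.

464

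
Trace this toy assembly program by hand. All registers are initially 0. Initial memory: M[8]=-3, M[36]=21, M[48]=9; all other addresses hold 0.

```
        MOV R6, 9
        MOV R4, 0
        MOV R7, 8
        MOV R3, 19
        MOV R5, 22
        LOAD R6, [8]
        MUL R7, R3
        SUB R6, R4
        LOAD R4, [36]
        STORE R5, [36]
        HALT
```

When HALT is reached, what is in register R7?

152

R6=9
R4=0
R7=8
R3=19
R5=22
R6=M[8]=-3
R7=8*19=152
R6=(-3)-0=-3
R4=M[36]=21
STORE R5, [36] → M[36]=22
halt.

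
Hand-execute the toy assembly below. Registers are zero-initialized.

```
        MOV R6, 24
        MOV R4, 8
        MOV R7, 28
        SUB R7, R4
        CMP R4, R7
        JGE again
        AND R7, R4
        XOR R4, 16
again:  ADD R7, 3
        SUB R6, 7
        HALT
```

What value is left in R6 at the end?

MOV R6, 24 → R6=24
MOV R4, 8 → R4=8
MOV R7, 28 → R7=28
SUB R7, R4 → R7=28-8=20
CMP R4, R7  (cmp 8,20)
JGE again: not taken
AND R7, R4 → R7=20&8=0
XOR R4, 16 → R4=8^16=24
ADD R7, 3 → R7=0+3=3
SUB R6, 7 → R6=24-7=17
halt.

17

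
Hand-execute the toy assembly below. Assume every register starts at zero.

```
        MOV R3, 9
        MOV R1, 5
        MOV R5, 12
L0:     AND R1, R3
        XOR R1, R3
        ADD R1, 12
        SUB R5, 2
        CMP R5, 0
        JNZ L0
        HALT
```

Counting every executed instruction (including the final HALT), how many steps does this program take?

R3=9
R1=5
R5=12
R1=5&9=1
R1=1^9=8
R1=8+12=20
R5=12-2=10
CMP R5, 0  (cmp 10,0)
JNZ L0: taken
R1=20&9=0
R1=0^9=9
R1=9+12=21
R5=10-2=8
CMP R5, 0  (cmp 8,0)
JNZ L0: taken
R1=21&9=1
R1=1^9=8
R1=8+12=20
R5=8-2=6
CMP R5, 0  (cmp 6,0)
JNZ L0: taken
R1=20&9=0
R1=0^9=9
R1=9+12=21
R5=6-2=4
CMP R5, 0  (cmp 4,0)
JNZ L0: taken
R1=21&9=1
R1=1^9=8
R1=8+12=20
R5=4-2=2
CMP R5, 0  (cmp 2,0)
JNZ L0: taken
R1=20&9=0
R1=0^9=9
R1=9+12=21
R5=2-2=0
CMP R5, 0  (cmp 0,0)
JNZ L0: not taken
halt.
Total executed instructions: 40.

40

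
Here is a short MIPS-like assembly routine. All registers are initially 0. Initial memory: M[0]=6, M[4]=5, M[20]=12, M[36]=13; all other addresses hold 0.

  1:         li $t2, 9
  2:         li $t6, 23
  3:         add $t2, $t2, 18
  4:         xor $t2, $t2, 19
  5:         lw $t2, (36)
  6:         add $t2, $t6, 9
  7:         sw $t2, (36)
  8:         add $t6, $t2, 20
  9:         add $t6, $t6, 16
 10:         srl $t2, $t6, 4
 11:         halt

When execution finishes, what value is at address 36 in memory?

32

after li $t2, 9: $t2=9
after li $t6, 23: $t6=23
after add $t2, $t2, 18: $t2=9+18=27
after xor $t2, $t2, 19: $t2=27^19=8
after lw $t2, (36): $t2=M[36]=13
after add $t2, $t6, 9: $t2=23+9=32
sw $t2, (36) → M[36]=32
after add $t6, $t2, 20: $t6=32+20=52
after add $t6, $t6, 16: $t6=52+16=68
after srl $t2, $t6, 4: $t2=68>>4=4
halt.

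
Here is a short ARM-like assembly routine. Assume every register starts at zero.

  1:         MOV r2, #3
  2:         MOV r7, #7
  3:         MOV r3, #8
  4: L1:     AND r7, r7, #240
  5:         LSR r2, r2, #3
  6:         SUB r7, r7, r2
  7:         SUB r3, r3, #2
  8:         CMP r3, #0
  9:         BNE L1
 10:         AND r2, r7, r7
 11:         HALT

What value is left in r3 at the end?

r2=3
r7=7
r3=8
r7=7&240=0
r2=3>>3=0
r7=0-0=0
r3=8-2=6
CMP r3, #0  (cmp 6,0)
BNE L1: taken
r7=0&240=0
r2=0>>3=0
r7=0-0=0
r3=6-2=4
CMP r3, #0  (cmp 4,0)
BNE L1: taken
r7=0&240=0
r2=0>>3=0
r7=0-0=0
r3=4-2=2
CMP r3, #0  (cmp 2,0)
BNE L1: taken
r7=0&240=0
r2=0>>3=0
r7=0-0=0
r3=2-2=0
CMP r3, #0  (cmp 0,0)
BNE L1: not taken
r2=0&0=0
halt.

0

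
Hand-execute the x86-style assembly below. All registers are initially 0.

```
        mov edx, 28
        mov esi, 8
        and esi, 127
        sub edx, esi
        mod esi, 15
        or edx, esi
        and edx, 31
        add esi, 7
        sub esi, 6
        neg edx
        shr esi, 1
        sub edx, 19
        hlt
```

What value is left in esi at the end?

edx=28
esi=8
esi=8&127=8
edx=28-8=20
esi=8%15=8
edx=20|8=28
edx=28&31=28
esi=8+7=15
esi=15-6=9
edx=-(28)=-28
esi=9>>1=4
edx=(-28)-19=-47
halt.

4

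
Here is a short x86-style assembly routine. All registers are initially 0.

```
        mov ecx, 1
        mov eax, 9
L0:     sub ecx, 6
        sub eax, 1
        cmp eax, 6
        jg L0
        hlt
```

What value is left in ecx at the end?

-17

ecx=1
eax=9
ecx=1-6=-5
eax=9-1=8
cmp eax, 6  (cmp 8,6)
jg L0: taken
ecx=(-5)-6=-11
eax=8-1=7
cmp eax, 6  (cmp 7,6)
jg L0: taken
ecx=(-11)-6=-17
eax=7-1=6
cmp eax, 6  (cmp 6,6)
jg L0: not taken
halt.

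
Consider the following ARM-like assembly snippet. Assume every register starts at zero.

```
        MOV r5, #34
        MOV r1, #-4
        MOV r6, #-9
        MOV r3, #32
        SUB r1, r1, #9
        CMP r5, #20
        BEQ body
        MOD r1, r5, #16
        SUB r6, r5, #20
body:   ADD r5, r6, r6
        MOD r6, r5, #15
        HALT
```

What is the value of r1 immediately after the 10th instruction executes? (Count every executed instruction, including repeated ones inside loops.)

2

MOV r5, #34 → r5=34
MOV r1, #-4 → r1=-4
MOV r6, #-9 → r6=-9
MOV r3, #32 → r3=32
SUB r1, r1, #9 → r1=(-4)-9=-13
CMP r5, #20  (cmp 34,20)
BEQ body: not taken
MOD r1, r5, #16 → r1=34%16=2
SUB r6, r5, #20 → r6=34-20=14
ADD r5, r6, r6 → r5=14+14=28
After step 10: r1 = 2.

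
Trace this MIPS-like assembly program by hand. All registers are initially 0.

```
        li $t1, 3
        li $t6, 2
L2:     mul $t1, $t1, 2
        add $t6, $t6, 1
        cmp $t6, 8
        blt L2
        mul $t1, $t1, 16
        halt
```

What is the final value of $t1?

3072

$t1=3
$t6=2
$t1=3*2=6
$t6=2+1=3
cmp $t6, 8  (cmp 3,8)
blt L2: taken
$t1=6*2=12
$t6=3+1=4
cmp $t6, 8  (cmp 4,8)
blt L2: taken
$t1=12*2=24
$t6=4+1=5
cmp $t6, 8  (cmp 5,8)
blt L2: taken
$t1=24*2=48
$t6=5+1=6
cmp $t6, 8  (cmp 6,8)
blt L2: taken
$t1=48*2=96
$t6=6+1=7
cmp $t6, 8  (cmp 7,8)
blt L2: taken
$t1=96*2=192
$t6=7+1=8
cmp $t6, 8  (cmp 8,8)
blt L2: not taken
$t1=192*16=3072
halt.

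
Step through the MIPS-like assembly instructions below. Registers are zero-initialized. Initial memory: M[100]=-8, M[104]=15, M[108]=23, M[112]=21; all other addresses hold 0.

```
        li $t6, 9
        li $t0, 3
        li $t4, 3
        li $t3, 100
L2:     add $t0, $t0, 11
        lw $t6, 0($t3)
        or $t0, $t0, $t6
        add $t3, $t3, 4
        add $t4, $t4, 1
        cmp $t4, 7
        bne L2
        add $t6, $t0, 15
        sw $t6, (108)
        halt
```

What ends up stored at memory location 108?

after li $t6, 9: $t6=9
after li $t0, 3: $t0=3
after li $t4, 3: $t4=3
after li $t3, 100: $t3=100
after add $t0, $t0, 11: $t0=3+11=14
after lw $t6, 0($t3): $t6=M[100]=-8
after or $t0, $t0, $t6: $t0=14|(-8)=-2
after add $t3, $t3, 4: $t3=100+4=104
after add $t4, $t4, 1: $t4=3+1=4
cmp $t4, 7  (cmp 4,7)
bne L2: taken
after add $t0, $t0, 11: $t0=(-2)+11=9
after lw $t6, 0($t3): $t6=M[104]=15
after or $t0, $t0, $t6: $t0=9|15=15
after add $t3, $t3, 4: $t3=104+4=108
after add $t4, $t4, 1: $t4=4+1=5
cmp $t4, 7  (cmp 5,7)
bne L2: taken
after add $t0, $t0, 11: $t0=15+11=26
after lw $t6, 0($t3): $t6=M[108]=23
after or $t0, $t0, $t6: $t0=26|23=31
after add $t3, $t3, 4: $t3=108+4=112
after add $t4, $t4, 1: $t4=5+1=6
cmp $t4, 7  (cmp 6,7)
bne L2: taken
after add $t0, $t0, 11: $t0=31+11=42
after lw $t6, 0($t3): $t6=M[112]=21
after or $t0, $t0, $t6: $t0=42|21=63
after add $t3, $t3, 4: $t3=112+4=116
after add $t4, $t4, 1: $t4=6+1=7
cmp $t4, 7  (cmp 7,7)
bne L2: not taken
after add $t6, $t0, 15: $t6=63+15=78
sw $t6, (108) → M[108]=78
halt.

78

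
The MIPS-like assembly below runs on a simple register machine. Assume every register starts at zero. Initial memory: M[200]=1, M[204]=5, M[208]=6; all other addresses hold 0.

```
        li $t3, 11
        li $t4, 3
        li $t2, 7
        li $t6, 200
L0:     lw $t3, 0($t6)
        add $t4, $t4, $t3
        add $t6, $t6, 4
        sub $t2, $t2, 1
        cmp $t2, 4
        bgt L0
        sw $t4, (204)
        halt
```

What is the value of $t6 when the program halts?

212

after li $t3, 11: $t3=11
after li $t4, 3: $t4=3
after li $t2, 7: $t2=7
after li $t6, 200: $t6=200
after lw $t3, 0($t6): $t3=M[200]=1
after add $t4, $t4, $t3: $t4=3+1=4
after add $t6, $t6, 4: $t6=200+4=204
after sub $t2, $t2, 1: $t2=7-1=6
cmp $t2, 4  (cmp 6,4)
bgt L0: taken
after lw $t3, 0($t6): $t3=M[204]=5
after add $t4, $t4, $t3: $t4=4+5=9
after add $t6, $t6, 4: $t6=204+4=208
after sub $t2, $t2, 1: $t2=6-1=5
cmp $t2, 4  (cmp 5,4)
bgt L0: taken
after lw $t3, 0($t6): $t3=M[208]=6
after add $t4, $t4, $t3: $t4=9+6=15
after add $t6, $t6, 4: $t6=208+4=212
after sub $t2, $t2, 1: $t2=5-1=4
cmp $t2, 4  (cmp 4,4)
bgt L0: not taken
sw $t4, (204) → M[204]=15
halt.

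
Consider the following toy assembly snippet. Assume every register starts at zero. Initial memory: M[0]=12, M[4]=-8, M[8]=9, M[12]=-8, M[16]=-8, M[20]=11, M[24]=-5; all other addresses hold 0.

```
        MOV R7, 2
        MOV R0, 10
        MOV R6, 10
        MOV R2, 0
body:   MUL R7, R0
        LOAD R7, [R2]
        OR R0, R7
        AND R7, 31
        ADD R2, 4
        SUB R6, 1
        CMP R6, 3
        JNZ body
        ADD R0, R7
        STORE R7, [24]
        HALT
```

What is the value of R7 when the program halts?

after MOV R7, 2: R7=2
after MOV R0, 10: R0=10
after MOV R6, 10: R6=10
after MOV R2, 0: R2=0
after MUL R7, R0: R7=2*10=20
after LOAD R7, [R2]: R7=M[0]=12
after OR R0, R7: R0=10|12=14
after AND R7, 31: R7=12&31=12
after ADD R2, 4: R2=0+4=4
after SUB R6, 1: R6=10-1=9
CMP R6, 3  (cmp 9,3)
JNZ body: taken
after MUL R7, R0: R7=12*14=168
after LOAD R7, [R2]: R7=M[4]=-8
after OR R0, R7: R0=14|(-8)=-2
after AND R7, 31: R7=(-8)&31=24
after ADD R2, 4: R2=4+4=8
after SUB R6, 1: R6=9-1=8
CMP R6, 3  (cmp 8,3)
JNZ body: taken
after MUL R7, R0: R7=24*(-2)=-48
after LOAD R7, [R2]: R7=M[8]=9
after OR R0, R7: R0=(-2)|9=-1
after AND R7, 31: R7=9&31=9
after ADD R2, 4: R2=8+4=12
after SUB R6, 1: R6=8-1=7
CMP R6, 3  (cmp 7,3)
JNZ body: taken
after MUL R7, R0: R7=9*(-1)=-9
after LOAD R7, [R2]: R7=M[12]=-8
after OR R0, R7: R0=(-1)|(-8)=-1
after AND R7, 31: R7=(-8)&31=24
after ADD R2, 4: R2=12+4=16
after SUB R6, 1: R6=7-1=6
CMP R6, 3  (cmp 6,3)
JNZ body: taken
after MUL R7, R0: R7=24*(-1)=-24
after LOAD R7, [R2]: R7=M[16]=-8
after OR R0, R7: R0=(-1)|(-8)=-1
after AND R7, 31: R7=(-8)&31=24
after ADD R2, 4: R2=16+4=20
after SUB R6, 1: R6=6-1=5
CMP R6, 3  (cmp 5,3)
JNZ body: taken
after MUL R7, R0: R7=24*(-1)=-24
after LOAD R7, [R2]: R7=M[20]=11
after OR R0, R7: R0=(-1)|11=-1
after AND R7, 31: R7=11&31=11
after ADD R2, 4: R2=20+4=24
after SUB R6, 1: R6=5-1=4
CMP R6, 3  (cmp 4,3)
JNZ body: taken
after MUL R7, R0: R7=11*(-1)=-11
after LOAD R7, [R2]: R7=M[24]=-5
after OR R0, R7: R0=(-1)|(-5)=-1
after AND R7, 31: R7=(-5)&31=27
after ADD R2, 4: R2=24+4=28
after SUB R6, 1: R6=4-1=3
CMP R6, 3  (cmp 3,3)
JNZ body: not taken
after ADD R0, R7: R0=(-1)+27=26
STORE R7, [24] → M[24]=27
halt.

27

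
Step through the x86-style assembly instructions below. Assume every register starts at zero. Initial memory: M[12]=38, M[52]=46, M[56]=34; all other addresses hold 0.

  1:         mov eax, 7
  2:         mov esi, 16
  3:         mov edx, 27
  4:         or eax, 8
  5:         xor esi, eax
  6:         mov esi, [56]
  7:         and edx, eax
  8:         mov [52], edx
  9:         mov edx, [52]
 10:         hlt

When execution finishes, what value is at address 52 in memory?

11

mov eax, 7 → eax=7
mov esi, 16 → esi=16
mov edx, 27 → edx=27
or eax, 8 → eax=7|8=15
xor esi, eax → esi=16^15=31
mov esi, [56] → esi=M[56]=34
and edx, eax → edx=27&15=11
mov [52], edx → M[52]=11
mov edx, [52] → edx=M[52]=11
halt.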